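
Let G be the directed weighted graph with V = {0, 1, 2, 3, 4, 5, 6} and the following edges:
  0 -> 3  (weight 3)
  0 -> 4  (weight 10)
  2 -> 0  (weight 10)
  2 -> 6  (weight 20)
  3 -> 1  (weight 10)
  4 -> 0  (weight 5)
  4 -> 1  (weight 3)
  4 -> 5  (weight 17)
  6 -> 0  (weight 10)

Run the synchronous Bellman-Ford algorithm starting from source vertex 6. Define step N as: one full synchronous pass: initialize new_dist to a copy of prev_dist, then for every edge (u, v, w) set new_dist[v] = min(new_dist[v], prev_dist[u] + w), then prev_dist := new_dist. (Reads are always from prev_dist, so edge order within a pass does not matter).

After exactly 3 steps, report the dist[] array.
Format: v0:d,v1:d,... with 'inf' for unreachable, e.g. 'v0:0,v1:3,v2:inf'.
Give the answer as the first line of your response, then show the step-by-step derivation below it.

v0:10,v1:23,v2:inf,v3:13,v4:20,v5:37,v6:0

step 1: dist = v0:10,v1:inf,v2:inf,v3:inf,v4:inf,v5:inf,v6:0
step 2: dist = v0:10,v1:inf,v2:inf,v3:13,v4:20,v5:inf,v6:0
step 3: dist = v0:10,v1:23,v2:inf,v3:13,v4:20,v5:37,v6:0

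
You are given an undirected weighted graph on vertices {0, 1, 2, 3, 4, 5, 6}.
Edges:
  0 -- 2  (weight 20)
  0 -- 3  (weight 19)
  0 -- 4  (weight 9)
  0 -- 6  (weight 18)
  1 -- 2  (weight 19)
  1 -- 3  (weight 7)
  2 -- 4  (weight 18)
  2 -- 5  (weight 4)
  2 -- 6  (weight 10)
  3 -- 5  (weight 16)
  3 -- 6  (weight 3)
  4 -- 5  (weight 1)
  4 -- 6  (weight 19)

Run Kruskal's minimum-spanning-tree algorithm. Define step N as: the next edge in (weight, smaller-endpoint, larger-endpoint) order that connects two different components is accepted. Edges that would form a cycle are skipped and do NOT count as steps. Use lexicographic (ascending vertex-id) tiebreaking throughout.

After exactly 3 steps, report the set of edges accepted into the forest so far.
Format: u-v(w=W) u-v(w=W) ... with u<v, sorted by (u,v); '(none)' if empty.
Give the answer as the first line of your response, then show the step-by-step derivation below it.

2-5(w=4) 3-6(w=3) 4-5(w=1)

step 1: add edge 4-5 (w=1); MST = {4-5(w=1)}
step 2: add edge 3-6 (w=3); MST = {3-6(w=3) 4-5(w=1)}
step 3: add edge 2-5 (w=4); MST = {2-5(w=4) 3-6(w=3) 4-5(w=1)}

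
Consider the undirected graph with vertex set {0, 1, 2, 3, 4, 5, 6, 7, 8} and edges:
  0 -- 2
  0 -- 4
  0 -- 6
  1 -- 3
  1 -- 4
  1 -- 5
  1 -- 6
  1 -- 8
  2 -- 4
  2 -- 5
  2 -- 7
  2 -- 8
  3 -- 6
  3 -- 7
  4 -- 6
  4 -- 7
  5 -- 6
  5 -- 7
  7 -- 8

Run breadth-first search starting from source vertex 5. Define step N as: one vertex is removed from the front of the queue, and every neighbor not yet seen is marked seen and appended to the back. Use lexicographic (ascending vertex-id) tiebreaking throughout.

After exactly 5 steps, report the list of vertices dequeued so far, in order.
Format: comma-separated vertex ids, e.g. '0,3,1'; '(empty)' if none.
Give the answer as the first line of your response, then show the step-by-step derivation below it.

5,1,2,6,7

step 1: dequeue 5; queue=[1,2,6,7]; order=5
step 2: dequeue 1; queue=[2,6,7,3,4,8]; order=5,1
step 3: dequeue 2; queue=[6,7,3,4,8,0]; order=5,1,2
step 4: dequeue 6; queue=[7,3,4,8,0]; order=5,1,2,6
step 5: dequeue 7; queue=[3,4,8,0]; order=5,1,2,6,7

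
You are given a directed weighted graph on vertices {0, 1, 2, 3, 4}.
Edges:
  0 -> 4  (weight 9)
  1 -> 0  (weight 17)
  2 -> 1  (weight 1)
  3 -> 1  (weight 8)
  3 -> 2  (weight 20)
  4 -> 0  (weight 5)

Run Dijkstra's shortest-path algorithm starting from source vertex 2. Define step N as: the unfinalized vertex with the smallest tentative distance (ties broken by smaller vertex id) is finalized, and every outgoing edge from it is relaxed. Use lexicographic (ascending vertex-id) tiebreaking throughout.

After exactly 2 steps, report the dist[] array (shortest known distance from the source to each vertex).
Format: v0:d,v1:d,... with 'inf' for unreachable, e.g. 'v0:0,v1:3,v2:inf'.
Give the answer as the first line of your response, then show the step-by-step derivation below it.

v0:18,v1:1,v2:0,v3:inf,v4:inf

step 1: dist = v0:inf,v1:1,v2:0,v3:inf,v4:inf
step 2: dist = v0:18,v1:1,v2:0,v3:inf,v4:inf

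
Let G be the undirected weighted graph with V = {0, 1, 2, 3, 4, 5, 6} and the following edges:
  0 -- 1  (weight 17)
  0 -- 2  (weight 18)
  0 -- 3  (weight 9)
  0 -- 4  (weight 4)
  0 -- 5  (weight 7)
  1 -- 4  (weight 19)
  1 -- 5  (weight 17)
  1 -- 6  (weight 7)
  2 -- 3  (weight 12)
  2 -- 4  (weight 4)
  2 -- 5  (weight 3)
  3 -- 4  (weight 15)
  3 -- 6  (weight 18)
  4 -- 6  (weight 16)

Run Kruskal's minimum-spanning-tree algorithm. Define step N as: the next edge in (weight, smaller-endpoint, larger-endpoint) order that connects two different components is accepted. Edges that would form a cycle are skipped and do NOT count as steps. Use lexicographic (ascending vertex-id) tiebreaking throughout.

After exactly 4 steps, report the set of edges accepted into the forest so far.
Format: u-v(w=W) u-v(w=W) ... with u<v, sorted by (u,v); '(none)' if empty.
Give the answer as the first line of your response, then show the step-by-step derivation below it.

0-4(w=4) 1-6(w=7) 2-4(w=4) 2-5(w=3)

step 1: add edge 2-5 (w=3); MST = {2-5(w=3)}
step 2: add edge 0-4 (w=4); MST = {0-4(w=4) 2-5(w=3)}
step 3: add edge 2-4 (w=4); MST = {0-4(w=4) 2-4(w=4) 2-5(w=3)}
step 4: add edge 1-6 (w=7); MST = {0-4(w=4) 1-6(w=7) 2-4(w=4) 2-5(w=3)}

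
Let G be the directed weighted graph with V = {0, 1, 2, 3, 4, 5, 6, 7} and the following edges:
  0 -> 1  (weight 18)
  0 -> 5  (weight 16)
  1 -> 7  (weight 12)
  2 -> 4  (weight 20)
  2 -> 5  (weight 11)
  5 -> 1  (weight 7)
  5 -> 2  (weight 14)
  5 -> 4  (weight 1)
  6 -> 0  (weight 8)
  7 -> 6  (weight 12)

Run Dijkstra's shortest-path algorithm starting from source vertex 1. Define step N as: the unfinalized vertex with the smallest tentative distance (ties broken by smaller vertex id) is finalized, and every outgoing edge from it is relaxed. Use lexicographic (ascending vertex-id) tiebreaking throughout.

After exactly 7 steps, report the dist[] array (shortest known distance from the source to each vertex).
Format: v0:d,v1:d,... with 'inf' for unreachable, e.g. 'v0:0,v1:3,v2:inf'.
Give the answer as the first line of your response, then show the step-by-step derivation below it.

v0:32,v1:0,v2:62,v3:inf,v4:49,v5:48,v6:24,v7:12

step 1: dist = v0:inf,v1:0,v2:inf,v3:inf,v4:inf,v5:inf,v6:inf,v7:12
step 2: dist = v0:inf,v1:0,v2:inf,v3:inf,v4:inf,v5:inf,v6:24,v7:12
step 3: dist = v0:32,v1:0,v2:inf,v3:inf,v4:inf,v5:inf,v6:24,v7:12
step 4: dist = v0:32,v1:0,v2:inf,v3:inf,v4:inf,v5:48,v6:24,v7:12
step 5: dist = v0:32,v1:0,v2:62,v3:inf,v4:49,v5:48,v6:24,v7:12
step 6: dist = v0:32,v1:0,v2:62,v3:inf,v4:49,v5:48,v6:24,v7:12
step 7: dist = v0:32,v1:0,v2:62,v3:inf,v4:49,v5:48,v6:24,v7:12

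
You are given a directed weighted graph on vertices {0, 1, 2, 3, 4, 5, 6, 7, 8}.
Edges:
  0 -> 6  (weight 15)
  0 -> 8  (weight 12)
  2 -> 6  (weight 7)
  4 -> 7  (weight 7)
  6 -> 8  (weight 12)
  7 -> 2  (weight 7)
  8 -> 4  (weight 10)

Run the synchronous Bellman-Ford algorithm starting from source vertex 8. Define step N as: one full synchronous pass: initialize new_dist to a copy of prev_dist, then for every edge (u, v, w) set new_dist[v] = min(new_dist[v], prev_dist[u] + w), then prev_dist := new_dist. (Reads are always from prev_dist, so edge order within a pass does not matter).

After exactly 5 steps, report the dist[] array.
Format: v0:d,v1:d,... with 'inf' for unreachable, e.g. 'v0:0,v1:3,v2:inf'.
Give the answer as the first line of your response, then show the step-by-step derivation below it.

v0:inf,v1:inf,v2:24,v3:inf,v4:10,v5:inf,v6:31,v7:17,v8:0

step 1: dist = v0:inf,v1:inf,v2:inf,v3:inf,v4:10,v5:inf,v6:inf,v7:inf,v8:0
step 2: dist = v0:inf,v1:inf,v2:inf,v3:inf,v4:10,v5:inf,v6:inf,v7:17,v8:0
step 3: dist = v0:inf,v1:inf,v2:24,v3:inf,v4:10,v5:inf,v6:inf,v7:17,v8:0
step 4: dist = v0:inf,v1:inf,v2:24,v3:inf,v4:10,v5:inf,v6:31,v7:17,v8:0
step 5: dist = v0:inf,v1:inf,v2:24,v3:inf,v4:10,v5:inf,v6:31,v7:17,v8:0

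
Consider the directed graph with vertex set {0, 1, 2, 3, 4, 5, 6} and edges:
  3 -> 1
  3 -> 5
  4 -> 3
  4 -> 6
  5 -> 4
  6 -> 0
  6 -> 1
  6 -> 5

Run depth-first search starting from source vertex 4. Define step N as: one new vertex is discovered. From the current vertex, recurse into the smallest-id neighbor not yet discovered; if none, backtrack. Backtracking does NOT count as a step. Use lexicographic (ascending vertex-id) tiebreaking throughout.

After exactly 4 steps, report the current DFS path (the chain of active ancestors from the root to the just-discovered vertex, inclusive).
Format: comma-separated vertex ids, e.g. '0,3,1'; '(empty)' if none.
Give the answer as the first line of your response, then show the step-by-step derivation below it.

4,3,5

step 1: discover 4; path=4; order=4
step 2: discover 3; path=4>3; order=4,3
step 3: discover 1; path=4>3>1; order=4,3,1
step 4: discover 5; path=4>3>5; order=4,3,1,5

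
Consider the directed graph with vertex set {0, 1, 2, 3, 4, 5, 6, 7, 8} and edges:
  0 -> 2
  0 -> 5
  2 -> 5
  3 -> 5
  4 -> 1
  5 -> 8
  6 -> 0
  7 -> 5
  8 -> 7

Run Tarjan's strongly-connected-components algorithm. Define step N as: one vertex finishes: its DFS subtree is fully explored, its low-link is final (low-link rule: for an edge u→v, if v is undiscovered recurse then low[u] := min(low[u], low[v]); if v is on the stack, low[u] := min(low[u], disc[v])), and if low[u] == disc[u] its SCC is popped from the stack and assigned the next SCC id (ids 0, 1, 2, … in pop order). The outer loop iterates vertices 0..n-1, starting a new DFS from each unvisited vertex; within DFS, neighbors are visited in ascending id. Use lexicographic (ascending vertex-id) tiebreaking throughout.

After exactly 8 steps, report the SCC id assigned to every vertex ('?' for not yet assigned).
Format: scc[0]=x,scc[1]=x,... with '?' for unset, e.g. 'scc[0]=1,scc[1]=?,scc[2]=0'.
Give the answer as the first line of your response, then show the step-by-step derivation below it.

scc[0]=2,scc[1]=3,scc[2]=1,scc[3]=4,scc[4]=5,scc[5]=0,scc[6]=?,scc[7]=0,scc[8]=0

step 1: low=(low[0]=0,low[1]=?,low[2]=1,low[3]=?,low[4]=?,low[5]=2,low[6]=?,low[7]=2,low[8]=3); scc=(scc[0]=?,scc[1]=?,scc[2]=?,scc[3]=?,scc[4]=?,scc[5]=?,scc[6]=?,scc[7]=?,scc[8]=?)
step 2: low=(low[0]=0,low[1]=?,low[2]=1,low[3]=?,low[4]=?,low[5]=2,low[6]=?,low[7]=2,low[8]=2); scc=(scc[0]=?,scc[1]=?,scc[2]=?,scc[3]=?,scc[4]=?,scc[5]=?,scc[6]=?,scc[7]=?,scc[8]=?)
step 3: low=(low[0]=0,low[1]=?,low[2]=1,low[3]=?,low[4]=?,low[5]=2,low[6]=?,low[7]=2,low[8]=2); scc=(scc[0]=?,scc[1]=?,scc[2]=?,scc[3]=?,scc[4]=?,scc[5]=0,scc[6]=?,scc[7]=0,scc[8]=0)
step 4: low=(low[0]=0,low[1]=?,low[2]=1,low[3]=?,low[4]=?,low[5]=2,low[6]=?,low[7]=2,low[8]=2); scc=(scc[0]=?,scc[1]=?,scc[2]=1,scc[3]=?,scc[4]=?,scc[5]=0,scc[6]=?,scc[7]=0,scc[8]=0)
step 5: low=(low[0]=0,low[1]=?,low[2]=1,low[3]=?,low[4]=?,low[5]=2,low[6]=?,low[7]=2,low[8]=2); scc=(scc[0]=2,scc[1]=?,scc[2]=1,scc[3]=?,scc[4]=?,scc[5]=0,scc[6]=?,scc[7]=0,scc[8]=0)
step 6: low=(low[0]=0,low[1]=5,low[2]=1,low[3]=?,low[4]=?,low[5]=2,low[6]=?,low[7]=2,low[8]=2); scc=(scc[0]=2,scc[1]=3,scc[2]=1,scc[3]=?,scc[4]=?,scc[5]=0,scc[6]=?,scc[7]=0,scc[8]=0)
step 7: low=(low[0]=0,low[1]=5,low[2]=1,low[3]=6,low[4]=?,low[5]=2,low[6]=?,low[7]=2,low[8]=2); scc=(scc[0]=2,scc[1]=3,scc[2]=1,scc[3]=4,scc[4]=?,scc[5]=0,scc[6]=?,scc[7]=0,scc[8]=0)
step 8: low=(low[0]=0,low[1]=5,low[2]=1,low[3]=6,low[4]=7,low[5]=2,low[6]=?,low[7]=2,low[8]=2); scc=(scc[0]=2,scc[1]=3,scc[2]=1,scc[3]=4,scc[4]=5,scc[5]=0,scc[6]=?,scc[7]=0,scc[8]=0)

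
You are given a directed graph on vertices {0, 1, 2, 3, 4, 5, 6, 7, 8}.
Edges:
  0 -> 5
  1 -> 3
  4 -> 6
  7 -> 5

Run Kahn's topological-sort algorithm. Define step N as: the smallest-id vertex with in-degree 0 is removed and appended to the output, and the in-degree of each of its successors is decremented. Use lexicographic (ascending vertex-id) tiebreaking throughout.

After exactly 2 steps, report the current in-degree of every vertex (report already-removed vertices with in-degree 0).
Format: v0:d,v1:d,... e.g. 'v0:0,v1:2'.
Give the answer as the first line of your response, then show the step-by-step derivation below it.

v0:0,v1:0,v2:0,v3:0,v4:0,v5:1,v6:1,v7:0,v8:0

step 1: output 0; order=[0]; indeg=(0,0,0,1,0,1,1,0,0)
step 2: output 1; order=[0,1]; indeg=(0,0,0,0,0,1,1,0,0)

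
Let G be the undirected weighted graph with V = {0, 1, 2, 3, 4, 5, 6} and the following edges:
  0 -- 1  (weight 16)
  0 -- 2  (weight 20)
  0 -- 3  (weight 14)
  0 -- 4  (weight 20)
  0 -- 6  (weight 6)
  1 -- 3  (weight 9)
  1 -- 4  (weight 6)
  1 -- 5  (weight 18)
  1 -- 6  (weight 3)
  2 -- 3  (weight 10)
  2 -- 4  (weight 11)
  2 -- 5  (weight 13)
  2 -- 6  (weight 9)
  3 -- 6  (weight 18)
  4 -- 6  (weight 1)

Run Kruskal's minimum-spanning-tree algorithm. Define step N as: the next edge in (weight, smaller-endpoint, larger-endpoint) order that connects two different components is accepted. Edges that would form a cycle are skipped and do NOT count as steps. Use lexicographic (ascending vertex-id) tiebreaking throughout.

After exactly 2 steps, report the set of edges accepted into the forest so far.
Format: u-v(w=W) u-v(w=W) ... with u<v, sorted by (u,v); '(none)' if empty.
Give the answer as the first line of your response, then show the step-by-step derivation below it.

1-6(w=3) 4-6(w=1)

step 1: add edge 4-6 (w=1); MST = {4-6(w=1)}
step 2: add edge 1-6 (w=3); MST = {1-6(w=3) 4-6(w=1)}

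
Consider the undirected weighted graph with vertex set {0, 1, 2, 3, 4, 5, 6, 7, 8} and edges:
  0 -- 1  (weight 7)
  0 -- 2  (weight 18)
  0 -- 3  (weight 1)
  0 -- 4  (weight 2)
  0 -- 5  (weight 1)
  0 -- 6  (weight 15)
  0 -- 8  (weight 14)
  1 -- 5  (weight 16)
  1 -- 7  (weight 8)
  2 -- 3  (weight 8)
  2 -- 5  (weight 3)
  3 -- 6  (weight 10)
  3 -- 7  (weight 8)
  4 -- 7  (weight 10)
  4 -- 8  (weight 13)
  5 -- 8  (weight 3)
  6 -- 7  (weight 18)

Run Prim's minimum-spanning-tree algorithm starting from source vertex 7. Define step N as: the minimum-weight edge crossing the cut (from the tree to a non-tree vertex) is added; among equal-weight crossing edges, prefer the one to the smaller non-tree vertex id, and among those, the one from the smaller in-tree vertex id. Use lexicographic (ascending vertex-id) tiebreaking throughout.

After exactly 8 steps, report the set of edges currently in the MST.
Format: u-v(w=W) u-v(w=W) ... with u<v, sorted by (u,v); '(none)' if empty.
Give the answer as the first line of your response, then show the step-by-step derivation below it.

0-1(w=7) 0-3(w=1) 0-4(w=2) 0-5(w=1) 1-7(w=8) 2-5(w=3) 3-6(w=10) 5-8(w=3)

step 1: add edge 1-7 (w=8); MST = {1-7(w=8)}
step 2: add edge 0-1 (w=7); MST = {0-1(w=7) 1-7(w=8)}
step 3: add edge 0-3 (w=1); MST = {0-1(w=7) 0-3(w=1) 1-7(w=8)}
step 4: add edge 0-5 (w=1); MST = {0-1(w=7) 0-3(w=1) 0-5(w=1) 1-7(w=8)}
step 5: add edge 0-4 (w=2); MST = {0-1(w=7) 0-3(w=1) 0-4(w=2) 0-5(w=1) 1-7(w=8)}
step 6: add edge 2-5 (w=3); MST = {0-1(w=7) 0-3(w=1) 0-4(w=2) 0-5(w=1) 1-7(w=8) 2-5(w=3)}
step 7: add edge 5-8 (w=3); MST = {0-1(w=7) 0-3(w=1) 0-4(w=2) 0-5(w=1) 1-7(w=8) 2-5(w=3) 5-8(w=3)}
step 8: add edge 3-6 (w=10); MST = {0-1(w=7) 0-3(w=1) 0-4(w=2) 0-5(w=1) 1-7(w=8) 2-5(w=3) 3-6(w=10) 5-8(w=3)}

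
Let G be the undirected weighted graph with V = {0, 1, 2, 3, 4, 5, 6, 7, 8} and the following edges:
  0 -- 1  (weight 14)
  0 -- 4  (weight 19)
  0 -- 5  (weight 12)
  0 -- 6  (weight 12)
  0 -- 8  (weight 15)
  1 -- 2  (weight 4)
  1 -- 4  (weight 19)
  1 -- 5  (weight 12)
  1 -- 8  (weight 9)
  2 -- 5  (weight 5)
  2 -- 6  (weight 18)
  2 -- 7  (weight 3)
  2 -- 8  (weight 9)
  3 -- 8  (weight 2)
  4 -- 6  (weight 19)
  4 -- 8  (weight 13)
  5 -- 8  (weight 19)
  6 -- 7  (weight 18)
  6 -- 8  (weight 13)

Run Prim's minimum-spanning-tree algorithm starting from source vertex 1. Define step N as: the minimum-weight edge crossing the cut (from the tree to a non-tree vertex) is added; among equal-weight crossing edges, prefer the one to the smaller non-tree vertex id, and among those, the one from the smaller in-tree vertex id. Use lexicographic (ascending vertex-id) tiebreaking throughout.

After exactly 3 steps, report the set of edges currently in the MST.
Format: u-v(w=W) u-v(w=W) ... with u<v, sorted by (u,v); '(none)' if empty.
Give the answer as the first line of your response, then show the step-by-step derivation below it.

1-2(w=4) 2-5(w=5) 2-7(w=3)

step 1: add edge 1-2 (w=4); MST = {1-2(w=4)}
step 2: add edge 2-7 (w=3); MST = {1-2(w=4) 2-7(w=3)}
step 3: add edge 2-5 (w=5); MST = {1-2(w=4) 2-5(w=5) 2-7(w=3)}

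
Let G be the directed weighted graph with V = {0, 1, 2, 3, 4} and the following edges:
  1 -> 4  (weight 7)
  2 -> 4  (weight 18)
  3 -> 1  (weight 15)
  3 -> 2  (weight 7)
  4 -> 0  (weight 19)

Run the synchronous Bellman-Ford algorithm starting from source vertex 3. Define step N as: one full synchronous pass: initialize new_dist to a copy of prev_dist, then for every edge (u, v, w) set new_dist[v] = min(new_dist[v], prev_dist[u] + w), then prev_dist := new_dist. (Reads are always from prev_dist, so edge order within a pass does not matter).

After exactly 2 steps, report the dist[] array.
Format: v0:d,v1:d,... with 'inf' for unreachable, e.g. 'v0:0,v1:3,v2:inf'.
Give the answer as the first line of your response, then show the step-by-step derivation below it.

v0:inf,v1:15,v2:7,v3:0,v4:22

step 1: dist = v0:inf,v1:15,v2:7,v3:0,v4:inf
step 2: dist = v0:inf,v1:15,v2:7,v3:0,v4:22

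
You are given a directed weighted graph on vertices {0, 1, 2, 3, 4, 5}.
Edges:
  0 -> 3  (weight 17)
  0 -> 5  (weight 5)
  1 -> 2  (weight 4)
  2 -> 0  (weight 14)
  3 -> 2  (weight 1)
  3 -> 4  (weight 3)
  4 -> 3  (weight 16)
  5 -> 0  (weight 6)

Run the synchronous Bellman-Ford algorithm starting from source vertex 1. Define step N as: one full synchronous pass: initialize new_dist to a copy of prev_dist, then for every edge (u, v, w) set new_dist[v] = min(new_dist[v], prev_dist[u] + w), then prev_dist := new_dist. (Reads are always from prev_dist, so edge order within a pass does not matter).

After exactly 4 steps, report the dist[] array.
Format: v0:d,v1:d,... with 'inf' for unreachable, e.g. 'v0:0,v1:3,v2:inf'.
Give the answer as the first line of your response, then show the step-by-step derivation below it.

v0:18,v1:0,v2:4,v3:35,v4:38,v5:23

step 1: dist = v0:inf,v1:0,v2:4,v3:inf,v4:inf,v5:inf
step 2: dist = v0:18,v1:0,v2:4,v3:inf,v4:inf,v5:inf
step 3: dist = v0:18,v1:0,v2:4,v3:35,v4:inf,v5:23
step 4: dist = v0:18,v1:0,v2:4,v3:35,v4:38,v5:23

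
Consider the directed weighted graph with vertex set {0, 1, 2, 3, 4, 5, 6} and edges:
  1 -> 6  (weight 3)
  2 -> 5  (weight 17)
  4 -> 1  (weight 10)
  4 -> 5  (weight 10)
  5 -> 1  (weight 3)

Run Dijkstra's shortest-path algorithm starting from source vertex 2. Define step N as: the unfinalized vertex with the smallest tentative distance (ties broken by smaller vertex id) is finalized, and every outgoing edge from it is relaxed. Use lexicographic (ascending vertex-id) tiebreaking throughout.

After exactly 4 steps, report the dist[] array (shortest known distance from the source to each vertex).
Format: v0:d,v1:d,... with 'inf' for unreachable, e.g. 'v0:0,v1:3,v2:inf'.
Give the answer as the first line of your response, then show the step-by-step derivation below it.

v0:inf,v1:20,v2:0,v3:inf,v4:inf,v5:17,v6:23

step 1: dist = v0:inf,v1:inf,v2:0,v3:inf,v4:inf,v5:17,v6:inf
step 2: dist = v0:inf,v1:20,v2:0,v3:inf,v4:inf,v5:17,v6:inf
step 3: dist = v0:inf,v1:20,v2:0,v3:inf,v4:inf,v5:17,v6:23
step 4: dist = v0:inf,v1:20,v2:0,v3:inf,v4:inf,v5:17,v6:23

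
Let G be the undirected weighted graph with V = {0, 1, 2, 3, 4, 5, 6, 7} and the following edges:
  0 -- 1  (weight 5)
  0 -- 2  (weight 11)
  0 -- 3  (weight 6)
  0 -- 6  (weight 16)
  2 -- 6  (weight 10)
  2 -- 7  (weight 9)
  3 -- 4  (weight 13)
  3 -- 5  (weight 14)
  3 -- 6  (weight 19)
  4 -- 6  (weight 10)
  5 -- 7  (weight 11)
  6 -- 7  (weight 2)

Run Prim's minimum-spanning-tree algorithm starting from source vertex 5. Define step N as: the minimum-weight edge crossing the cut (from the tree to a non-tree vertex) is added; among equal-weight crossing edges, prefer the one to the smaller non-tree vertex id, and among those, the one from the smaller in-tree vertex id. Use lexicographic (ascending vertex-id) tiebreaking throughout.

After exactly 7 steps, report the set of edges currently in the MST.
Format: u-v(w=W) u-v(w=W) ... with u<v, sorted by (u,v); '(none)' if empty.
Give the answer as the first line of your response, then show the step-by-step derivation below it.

0-1(w=5) 0-2(w=11) 0-3(w=6) 2-7(w=9) 4-6(w=10) 5-7(w=11) 6-7(w=2)

step 1: add edge 5-7 (w=11); MST = {5-7(w=11)}
step 2: add edge 6-7 (w=2); MST = {5-7(w=11) 6-7(w=2)}
step 3: add edge 2-7 (w=9); MST = {2-7(w=9) 5-7(w=11) 6-7(w=2)}
step 4: add edge 4-6 (w=10); MST = {2-7(w=9) 4-6(w=10) 5-7(w=11) 6-7(w=2)}
step 5: add edge 0-2 (w=11); MST = {0-2(w=11) 2-7(w=9) 4-6(w=10) 5-7(w=11) 6-7(w=2)}
step 6: add edge 0-1 (w=5); MST = {0-1(w=5) 0-2(w=11) 2-7(w=9) 4-6(w=10) 5-7(w=11) 6-7(w=2)}
step 7: add edge 0-3 (w=6); MST = {0-1(w=5) 0-2(w=11) 0-3(w=6) 2-7(w=9) 4-6(w=10) 5-7(w=11) 6-7(w=2)}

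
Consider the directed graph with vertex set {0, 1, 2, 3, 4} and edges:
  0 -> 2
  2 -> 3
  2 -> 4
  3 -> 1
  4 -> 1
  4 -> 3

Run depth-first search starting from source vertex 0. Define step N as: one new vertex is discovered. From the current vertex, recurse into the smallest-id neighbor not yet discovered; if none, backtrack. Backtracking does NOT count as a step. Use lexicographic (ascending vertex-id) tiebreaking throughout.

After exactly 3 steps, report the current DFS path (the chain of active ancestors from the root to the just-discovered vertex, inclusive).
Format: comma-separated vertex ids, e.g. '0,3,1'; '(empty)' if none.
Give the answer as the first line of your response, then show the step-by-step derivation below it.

0,2,3

step 1: discover 0; path=0; order=0
step 2: discover 2; path=0>2; order=0,2
step 3: discover 3; path=0>2>3; order=0,2,3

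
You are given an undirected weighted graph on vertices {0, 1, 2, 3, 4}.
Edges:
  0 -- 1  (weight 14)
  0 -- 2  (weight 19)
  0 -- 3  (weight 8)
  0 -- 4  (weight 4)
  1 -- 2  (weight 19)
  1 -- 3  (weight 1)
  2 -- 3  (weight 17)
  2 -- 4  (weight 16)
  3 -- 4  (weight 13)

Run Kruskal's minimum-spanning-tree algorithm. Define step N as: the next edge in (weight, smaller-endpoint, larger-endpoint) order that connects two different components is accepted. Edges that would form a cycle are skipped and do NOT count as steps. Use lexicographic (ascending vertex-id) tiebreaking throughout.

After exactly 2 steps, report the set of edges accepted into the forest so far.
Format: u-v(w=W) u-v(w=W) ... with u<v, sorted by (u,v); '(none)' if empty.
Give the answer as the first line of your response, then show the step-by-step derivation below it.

0-4(w=4) 1-3(w=1)

step 1: add edge 1-3 (w=1); MST = {1-3(w=1)}
step 2: add edge 0-4 (w=4); MST = {0-4(w=4) 1-3(w=1)}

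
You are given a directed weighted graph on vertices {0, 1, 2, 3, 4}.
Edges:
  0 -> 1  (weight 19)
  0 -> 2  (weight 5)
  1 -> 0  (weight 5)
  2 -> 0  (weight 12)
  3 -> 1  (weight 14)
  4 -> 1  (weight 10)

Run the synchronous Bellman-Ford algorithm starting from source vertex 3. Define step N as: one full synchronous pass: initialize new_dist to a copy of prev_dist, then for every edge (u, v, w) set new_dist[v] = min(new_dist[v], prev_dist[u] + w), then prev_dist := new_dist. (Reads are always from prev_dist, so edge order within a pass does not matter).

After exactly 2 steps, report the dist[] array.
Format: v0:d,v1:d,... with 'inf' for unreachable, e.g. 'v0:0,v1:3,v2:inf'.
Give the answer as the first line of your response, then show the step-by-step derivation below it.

v0:19,v1:14,v2:inf,v3:0,v4:inf

step 1: dist = v0:inf,v1:14,v2:inf,v3:0,v4:inf
step 2: dist = v0:19,v1:14,v2:inf,v3:0,v4:inf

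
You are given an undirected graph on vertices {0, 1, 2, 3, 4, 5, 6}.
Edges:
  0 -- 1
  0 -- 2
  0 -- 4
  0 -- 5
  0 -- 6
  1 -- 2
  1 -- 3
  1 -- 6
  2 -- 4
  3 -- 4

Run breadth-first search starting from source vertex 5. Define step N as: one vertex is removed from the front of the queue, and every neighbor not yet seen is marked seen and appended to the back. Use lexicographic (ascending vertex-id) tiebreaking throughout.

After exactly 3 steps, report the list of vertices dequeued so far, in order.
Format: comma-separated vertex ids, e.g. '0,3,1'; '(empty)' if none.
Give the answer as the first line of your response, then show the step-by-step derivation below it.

5,0,1

step 1: dequeue 5; queue=[0]; order=5
step 2: dequeue 0; queue=[1,2,4,6]; order=5,0
step 3: dequeue 1; queue=[2,4,6,3]; order=5,0,1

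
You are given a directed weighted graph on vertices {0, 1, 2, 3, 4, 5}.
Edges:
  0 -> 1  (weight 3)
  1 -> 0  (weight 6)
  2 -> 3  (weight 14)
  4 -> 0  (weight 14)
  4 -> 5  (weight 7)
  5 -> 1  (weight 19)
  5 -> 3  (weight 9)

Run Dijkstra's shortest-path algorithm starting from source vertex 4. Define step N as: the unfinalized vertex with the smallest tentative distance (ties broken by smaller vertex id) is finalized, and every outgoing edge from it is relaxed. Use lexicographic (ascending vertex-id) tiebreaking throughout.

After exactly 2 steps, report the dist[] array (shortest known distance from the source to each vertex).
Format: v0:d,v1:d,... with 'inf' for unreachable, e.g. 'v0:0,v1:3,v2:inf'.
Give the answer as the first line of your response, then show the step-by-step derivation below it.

v0:14,v1:26,v2:inf,v3:16,v4:0,v5:7

step 1: dist = v0:14,v1:inf,v2:inf,v3:inf,v4:0,v5:7
step 2: dist = v0:14,v1:26,v2:inf,v3:16,v4:0,v5:7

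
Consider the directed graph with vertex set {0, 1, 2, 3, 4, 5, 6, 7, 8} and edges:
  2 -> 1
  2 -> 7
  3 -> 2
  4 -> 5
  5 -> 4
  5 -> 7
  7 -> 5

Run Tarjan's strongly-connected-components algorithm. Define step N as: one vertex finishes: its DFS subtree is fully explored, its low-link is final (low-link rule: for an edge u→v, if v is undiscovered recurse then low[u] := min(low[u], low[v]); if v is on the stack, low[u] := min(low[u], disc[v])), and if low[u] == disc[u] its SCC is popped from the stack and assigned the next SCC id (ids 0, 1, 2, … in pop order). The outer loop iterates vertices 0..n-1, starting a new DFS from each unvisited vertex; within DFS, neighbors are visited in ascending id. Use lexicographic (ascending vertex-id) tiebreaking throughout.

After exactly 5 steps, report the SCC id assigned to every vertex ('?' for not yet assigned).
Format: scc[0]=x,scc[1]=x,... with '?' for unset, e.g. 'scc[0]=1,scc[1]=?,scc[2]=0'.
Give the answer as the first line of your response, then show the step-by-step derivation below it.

scc[0]=0,scc[1]=1,scc[2]=?,scc[3]=?,scc[4]=2,scc[5]=2,scc[6]=?,scc[7]=2,scc[8]=?

step 1: low=(low[0]=0,low[1]=?,low[2]=?,low[3]=?,low[4]=?,low[5]=?,low[6]=?,low[7]=?,low[8]=?); scc=(scc[0]=0,scc[1]=?,scc[2]=?,scc[3]=?,scc[4]=?,scc[5]=?,scc[6]=?,scc[7]=?,scc[8]=?)
step 2: low=(low[0]=0,low[1]=1,low[2]=?,low[3]=?,low[4]=?,low[5]=?,low[6]=?,low[7]=?,low[8]=?); scc=(scc[0]=0,scc[1]=1,scc[2]=?,scc[3]=?,scc[4]=?,scc[5]=?,scc[6]=?,scc[7]=?,scc[8]=?)
step 3: low=(low[0]=0,low[1]=1,low[2]=2,low[3]=?,low[4]=4,low[5]=4,low[6]=?,low[7]=3,low[8]=?); scc=(scc[0]=0,scc[1]=1,scc[2]=?,scc[3]=?,scc[4]=?,scc[5]=?,scc[6]=?,scc[7]=?,scc[8]=?)
step 4: low=(low[0]=0,low[1]=1,low[2]=2,low[3]=?,low[4]=4,low[5]=3,low[6]=?,low[7]=3,low[8]=?); scc=(scc[0]=0,scc[1]=1,scc[2]=?,scc[3]=?,scc[4]=?,scc[5]=?,scc[6]=?,scc[7]=?,scc[8]=?)
step 5: low=(low[0]=0,low[1]=1,low[2]=2,low[3]=?,low[4]=4,low[5]=3,low[6]=?,low[7]=3,low[8]=?); scc=(scc[0]=0,scc[1]=1,scc[2]=?,scc[3]=?,scc[4]=2,scc[5]=2,scc[6]=?,scc[7]=2,scc[8]=?)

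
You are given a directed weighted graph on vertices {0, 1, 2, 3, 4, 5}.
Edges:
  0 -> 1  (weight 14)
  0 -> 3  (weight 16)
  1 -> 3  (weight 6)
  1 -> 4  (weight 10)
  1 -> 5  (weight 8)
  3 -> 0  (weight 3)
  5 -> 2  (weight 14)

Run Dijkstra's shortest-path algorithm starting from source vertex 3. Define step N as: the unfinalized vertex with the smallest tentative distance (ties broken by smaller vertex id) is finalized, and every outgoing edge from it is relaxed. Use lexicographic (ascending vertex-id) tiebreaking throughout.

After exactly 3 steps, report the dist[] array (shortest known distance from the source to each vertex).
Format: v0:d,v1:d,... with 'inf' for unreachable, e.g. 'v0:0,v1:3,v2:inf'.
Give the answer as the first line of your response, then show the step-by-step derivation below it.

v0:3,v1:17,v2:inf,v3:0,v4:27,v5:25

step 1: dist = v0:3,v1:inf,v2:inf,v3:0,v4:inf,v5:inf
step 2: dist = v0:3,v1:17,v2:inf,v3:0,v4:inf,v5:inf
step 3: dist = v0:3,v1:17,v2:inf,v3:0,v4:27,v5:25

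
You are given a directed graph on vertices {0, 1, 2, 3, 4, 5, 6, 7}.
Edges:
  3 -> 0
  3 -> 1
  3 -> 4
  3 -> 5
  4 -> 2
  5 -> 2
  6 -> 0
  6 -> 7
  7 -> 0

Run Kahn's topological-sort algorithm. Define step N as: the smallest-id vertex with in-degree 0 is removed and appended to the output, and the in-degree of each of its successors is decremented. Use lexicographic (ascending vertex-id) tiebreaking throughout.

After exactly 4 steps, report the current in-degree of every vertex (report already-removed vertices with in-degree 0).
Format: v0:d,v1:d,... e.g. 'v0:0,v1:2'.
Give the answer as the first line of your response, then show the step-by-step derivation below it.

v0:2,v1:0,v2:0,v3:0,v4:0,v5:0,v6:0,v7:1

step 1: output 3; order=[3]; indeg=(2,0,2,0,0,0,0,1)
step 2: output 1; order=[3,1]; indeg=(2,0,2,0,0,0,0,1)
step 3: output 4; order=[3,1,4]; indeg=(2,0,1,0,0,0,0,1)
step 4: output 5; order=[3,1,4,5]; indeg=(2,0,0,0,0,0,0,1)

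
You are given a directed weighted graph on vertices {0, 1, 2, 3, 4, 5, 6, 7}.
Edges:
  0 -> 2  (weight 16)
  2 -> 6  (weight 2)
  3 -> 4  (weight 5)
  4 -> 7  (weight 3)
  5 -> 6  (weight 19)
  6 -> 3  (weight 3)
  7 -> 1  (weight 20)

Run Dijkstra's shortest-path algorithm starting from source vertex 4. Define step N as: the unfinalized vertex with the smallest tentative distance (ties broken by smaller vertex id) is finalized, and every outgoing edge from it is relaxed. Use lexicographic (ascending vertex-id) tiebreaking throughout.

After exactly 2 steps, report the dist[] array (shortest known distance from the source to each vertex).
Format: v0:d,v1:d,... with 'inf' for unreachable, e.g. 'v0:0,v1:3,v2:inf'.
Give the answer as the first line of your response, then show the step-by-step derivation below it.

v0:inf,v1:23,v2:inf,v3:inf,v4:0,v5:inf,v6:inf,v7:3

step 1: dist = v0:inf,v1:inf,v2:inf,v3:inf,v4:0,v5:inf,v6:inf,v7:3
step 2: dist = v0:inf,v1:23,v2:inf,v3:inf,v4:0,v5:inf,v6:inf,v7:3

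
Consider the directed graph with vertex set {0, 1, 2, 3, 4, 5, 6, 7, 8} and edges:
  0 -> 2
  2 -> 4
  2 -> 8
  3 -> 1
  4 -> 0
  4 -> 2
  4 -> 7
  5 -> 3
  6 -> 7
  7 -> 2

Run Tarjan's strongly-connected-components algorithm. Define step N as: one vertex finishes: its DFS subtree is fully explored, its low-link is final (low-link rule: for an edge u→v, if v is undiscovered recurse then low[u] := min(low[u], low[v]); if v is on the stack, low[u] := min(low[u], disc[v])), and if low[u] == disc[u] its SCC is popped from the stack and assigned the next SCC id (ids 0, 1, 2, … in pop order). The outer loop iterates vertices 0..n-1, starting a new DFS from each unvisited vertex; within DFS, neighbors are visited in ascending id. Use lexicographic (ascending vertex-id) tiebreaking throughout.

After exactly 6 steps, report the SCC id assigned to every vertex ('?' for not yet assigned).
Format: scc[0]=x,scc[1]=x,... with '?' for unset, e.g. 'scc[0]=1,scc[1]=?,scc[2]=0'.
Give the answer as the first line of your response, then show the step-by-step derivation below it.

scc[0]=1,scc[1]=2,scc[2]=1,scc[3]=?,scc[4]=1,scc[5]=?,scc[6]=?,scc[7]=1,scc[8]=0

step 1: low=(low[0]=0,low[1]=?,low[2]=1,low[3]=?,low[4]=0,low[5]=?,low[6]=?,low[7]=1,low[8]=?); scc=(scc[0]=?,scc[1]=?,scc[2]=?,scc[3]=?,scc[4]=?,scc[5]=?,scc[6]=?,scc[7]=?,scc[8]=?)
step 2: low=(low[0]=0,low[1]=?,low[2]=1,low[3]=?,low[4]=0,low[5]=?,low[6]=?,low[7]=1,low[8]=?); scc=(scc[0]=?,scc[1]=?,scc[2]=?,scc[3]=?,scc[4]=?,scc[5]=?,scc[6]=?,scc[7]=?,scc[8]=?)
step 3: low=(low[0]=0,low[1]=?,low[2]=0,low[3]=?,low[4]=0,low[5]=?,low[6]=?,low[7]=1,low[8]=4); scc=(scc[0]=?,scc[1]=?,scc[2]=?,scc[3]=?,scc[4]=?,scc[5]=?,scc[6]=?,scc[7]=?,scc[8]=0)
step 4: low=(low[0]=0,low[1]=?,low[2]=0,low[3]=?,low[4]=0,low[5]=?,low[6]=?,low[7]=1,low[8]=4); scc=(scc[0]=?,scc[1]=?,scc[2]=?,scc[3]=?,scc[4]=?,scc[5]=?,scc[6]=?,scc[7]=?,scc[8]=0)
step 5: low=(low[0]=0,low[1]=?,low[2]=0,low[3]=?,low[4]=0,low[5]=?,low[6]=?,low[7]=1,low[8]=4); scc=(scc[0]=1,scc[1]=?,scc[2]=1,scc[3]=?,scc[4]=1,scc[5]=?,scc[6]=?,scc[7]=1,scc[8]=0)
step 6: low=(low[0]=0,low[1]=5,low[2]=0,low[3]=?,low[4]=0,low[5]=?,low[6]=?,low[7]=1,low[8]=4); scc=(scc[0]=1,scc[1]=2,scc[2]=1,scc[3]=?,scc[4]=1,scc[5]=?,scc[6]=?,scc[7]=1,scc[8]=0)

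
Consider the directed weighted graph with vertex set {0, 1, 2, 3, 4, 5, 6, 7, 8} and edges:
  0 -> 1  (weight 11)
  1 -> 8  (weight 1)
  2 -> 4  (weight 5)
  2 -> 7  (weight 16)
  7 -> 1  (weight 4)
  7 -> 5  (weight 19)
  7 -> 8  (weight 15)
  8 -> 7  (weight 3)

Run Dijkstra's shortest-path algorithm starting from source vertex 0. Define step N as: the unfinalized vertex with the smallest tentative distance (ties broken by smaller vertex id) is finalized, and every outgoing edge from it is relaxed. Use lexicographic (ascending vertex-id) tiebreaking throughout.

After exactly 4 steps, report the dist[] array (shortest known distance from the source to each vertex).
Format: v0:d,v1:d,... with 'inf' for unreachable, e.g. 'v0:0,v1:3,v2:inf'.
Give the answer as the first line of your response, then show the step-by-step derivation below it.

v0:0,v1:11,v2:inf,v3:inf,v4:inf,v5:34,v6:inf,v7:15,v8:12

step 1: dist = v0:0,v1:11,v2:inf,v3:inf,v4:inf,v5:inf,v6:inf,v7:inf,v8:inf
step 2: dist = v0:0,v1:11,v2:inf,v3:inf,v4:inf,v5:inf,v6:inf,v7:inf,v8:12
step 3: dist = v0:0,v1:11,v2:inf,v3:inf,v4:inf,v5:inf,v6:inf,v7:15,v8:12
step 4: dist = v0:0,v1:11,v2:inf,v3:inf,v4:inf,v5:34,v6:inf,v7:15,v8:12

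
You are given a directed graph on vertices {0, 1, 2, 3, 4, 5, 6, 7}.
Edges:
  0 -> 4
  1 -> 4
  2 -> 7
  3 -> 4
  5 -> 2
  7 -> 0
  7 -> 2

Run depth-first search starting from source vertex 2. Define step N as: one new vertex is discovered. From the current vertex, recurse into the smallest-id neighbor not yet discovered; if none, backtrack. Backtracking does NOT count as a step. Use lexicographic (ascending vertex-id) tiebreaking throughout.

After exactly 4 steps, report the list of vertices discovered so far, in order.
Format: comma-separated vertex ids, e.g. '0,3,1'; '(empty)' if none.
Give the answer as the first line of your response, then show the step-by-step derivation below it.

2,7,0,4

step 1: discover 2; path=2; order=2
step 2: discover 7; path=2>7; order=2,7
step 3: discover 0; path=2>7>0; order=2,7,0
step 4: discover 4; path=2>7>0>4; order=2,7,0,4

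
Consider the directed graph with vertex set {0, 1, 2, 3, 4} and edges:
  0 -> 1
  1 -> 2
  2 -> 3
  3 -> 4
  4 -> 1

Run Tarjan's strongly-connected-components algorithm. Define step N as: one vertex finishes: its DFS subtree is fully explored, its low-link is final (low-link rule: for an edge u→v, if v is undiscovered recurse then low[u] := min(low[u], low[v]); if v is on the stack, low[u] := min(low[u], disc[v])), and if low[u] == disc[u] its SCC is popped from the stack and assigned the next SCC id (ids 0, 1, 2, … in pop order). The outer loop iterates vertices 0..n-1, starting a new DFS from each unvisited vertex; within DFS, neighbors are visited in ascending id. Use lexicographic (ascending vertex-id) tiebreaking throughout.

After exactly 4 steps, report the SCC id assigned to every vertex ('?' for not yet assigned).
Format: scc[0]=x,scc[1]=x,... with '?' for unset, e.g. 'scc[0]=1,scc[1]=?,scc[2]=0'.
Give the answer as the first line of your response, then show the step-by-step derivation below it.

scc[0]=?,scc[1]=0,scc[2]=0,scc[3]=0,scc[4]=0

step 1: low=(low[0]=0,low[1]=1,low[2]=2,low[3]=3,low[4]=1); scc=(scc[0]=?,scc[1]=?,scc[2]=?,scc[3]=?,scc[4]=?)
step 2: low=(low[0]=0,low[1]=1,low[2]=2,low[3]=1,low[4]=1); scc=(scc[0]=?,scc[1]=?,scc[2]=?,scc[3]=?,scc[4]=?)
step 3: low=(low[0]=0,low[1]=1,low[2]=1,low[3]=1,low[4]=1); scc=(scc[0]=?,scc[1]=?,scc[2]=?,scc[3]=?,scc[4]=?)
step 4: low=(low[0]=0,low[1]=1,low[2]=1,low[3]=1,low[4]=1); scc=(scc[0]=?,scc[1]=0,scc[2]=0,scc[3]=0,scc[4]=0)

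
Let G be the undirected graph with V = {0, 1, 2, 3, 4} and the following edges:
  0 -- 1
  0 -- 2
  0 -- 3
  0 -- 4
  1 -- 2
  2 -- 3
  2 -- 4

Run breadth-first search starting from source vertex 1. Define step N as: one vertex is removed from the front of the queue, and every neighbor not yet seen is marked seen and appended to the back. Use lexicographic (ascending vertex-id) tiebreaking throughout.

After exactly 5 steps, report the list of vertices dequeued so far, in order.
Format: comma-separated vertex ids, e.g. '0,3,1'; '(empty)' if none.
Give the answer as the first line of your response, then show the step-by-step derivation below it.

1,0,2,3,4

step 1: dequeue 1; queue=[0,2]; order=1
step 2: dequeue 0; queue=[2,3,4]; order=1,0
step 3: dequeue 2; queue=[3,4]; order=1,0,2
step 4: dequeue 3; queue=[4]; order=1,0,2,3
step 5: dequeue 4; queue=[(empty)]; order=1,0,2,3,4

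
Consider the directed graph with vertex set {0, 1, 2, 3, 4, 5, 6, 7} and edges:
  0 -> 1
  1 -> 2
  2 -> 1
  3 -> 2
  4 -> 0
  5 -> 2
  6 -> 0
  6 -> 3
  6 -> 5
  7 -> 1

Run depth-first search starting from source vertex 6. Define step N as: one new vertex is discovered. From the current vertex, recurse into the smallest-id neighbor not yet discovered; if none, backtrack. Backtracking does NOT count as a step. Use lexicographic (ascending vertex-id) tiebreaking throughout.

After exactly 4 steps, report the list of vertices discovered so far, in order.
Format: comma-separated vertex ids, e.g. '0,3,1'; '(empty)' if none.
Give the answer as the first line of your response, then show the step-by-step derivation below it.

6,0,1,2

step 1: discover 6; path=6; order=6
step 2: discover 0; path=6>0; order=6,0
step 3: discover 1; path=6>0>1; order=6,0,1
step 4: discover 2; path=6>0>1>2; order=6,0,1,2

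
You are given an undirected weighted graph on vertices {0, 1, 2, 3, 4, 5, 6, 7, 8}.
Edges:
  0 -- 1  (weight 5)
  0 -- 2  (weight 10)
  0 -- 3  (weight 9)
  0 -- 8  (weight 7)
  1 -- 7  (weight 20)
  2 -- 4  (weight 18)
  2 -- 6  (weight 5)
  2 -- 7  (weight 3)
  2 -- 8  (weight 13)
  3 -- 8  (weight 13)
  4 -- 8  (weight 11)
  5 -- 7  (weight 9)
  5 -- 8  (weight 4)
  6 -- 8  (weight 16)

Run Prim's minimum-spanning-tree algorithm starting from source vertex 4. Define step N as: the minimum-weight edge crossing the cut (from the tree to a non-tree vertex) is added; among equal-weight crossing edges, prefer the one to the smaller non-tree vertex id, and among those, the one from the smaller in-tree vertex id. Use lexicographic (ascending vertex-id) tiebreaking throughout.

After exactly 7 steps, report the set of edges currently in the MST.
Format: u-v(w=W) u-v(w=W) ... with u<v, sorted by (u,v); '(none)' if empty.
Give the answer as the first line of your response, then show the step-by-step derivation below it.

0-1(w=5) 0-3(w=9) 0-8(w=7) 2-7(w=3) 4-8(w=11) 5-7(w=9) 5-8(w=4)

step 1: add edge 4-8 (w=11); MST = {4-8(w=11)}
step 2: add edge 5-8 (w=4); MST = {4-8(w=11) 5-8(w=4)}
step 3: add edge 0-8 (w=7); MST = {0-8(w=7) 4-8(w=11) 5-8(w=4)}
step 4: add edge 0-1 (w=5); MST = {0-1(w=5) 0-8(w=7) 4-8(w=11) 5-8(w=4)}
step 5: add edge 0-3 (w=9); MST = {0-1(w=5) 0-3(w=9) 0-8(w=7) 4-8(w=11) 5-8(w=4)}
step 6: add edge 5-7 (w=9); MST = {0-1(w=5) 0-3(w=9) 0-8(w=7) 4-8(w=11) 5-7(w=9) 5-8(w=4)}
step 7: add edge 2-7 (w=3); MST = {0-1(w=5) 0-3(w=9) 0-8(w=7) 2-7(w=3) 4-8(w=11) 5-7(w=9) 5-8(w=4)}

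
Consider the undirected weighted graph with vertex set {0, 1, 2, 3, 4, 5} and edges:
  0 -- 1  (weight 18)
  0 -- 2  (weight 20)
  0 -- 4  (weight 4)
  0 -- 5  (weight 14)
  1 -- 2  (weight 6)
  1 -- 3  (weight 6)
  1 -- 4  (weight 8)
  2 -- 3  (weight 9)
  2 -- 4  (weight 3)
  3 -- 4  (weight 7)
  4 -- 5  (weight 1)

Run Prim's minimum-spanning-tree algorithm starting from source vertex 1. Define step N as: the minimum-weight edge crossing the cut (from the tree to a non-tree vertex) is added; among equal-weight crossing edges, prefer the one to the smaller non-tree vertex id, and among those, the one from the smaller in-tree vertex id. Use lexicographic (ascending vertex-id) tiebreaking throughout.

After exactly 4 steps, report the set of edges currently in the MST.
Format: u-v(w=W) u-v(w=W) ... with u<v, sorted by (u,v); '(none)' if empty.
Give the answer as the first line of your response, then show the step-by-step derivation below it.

0-4(w=4) 1-2(w=6) 2-4(w=3) 4-5(w=1)

step 1: add edge 1-2 (w=6); MST = {1-2(w=6)}
step 2: add edge 2-4 (w=3); MST = {1-2(w=6) 2-4(w=3)}
step 3: add edge 4-5 (w=1); MST = {1-2(w=6) 2-4(w=3) 4-5(w=1)}
step 4: add edge 0-4 (w=4); MST = {0-4(w=4) 1-2(w=6) 2-4(w=3) 4-5(w=1)}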